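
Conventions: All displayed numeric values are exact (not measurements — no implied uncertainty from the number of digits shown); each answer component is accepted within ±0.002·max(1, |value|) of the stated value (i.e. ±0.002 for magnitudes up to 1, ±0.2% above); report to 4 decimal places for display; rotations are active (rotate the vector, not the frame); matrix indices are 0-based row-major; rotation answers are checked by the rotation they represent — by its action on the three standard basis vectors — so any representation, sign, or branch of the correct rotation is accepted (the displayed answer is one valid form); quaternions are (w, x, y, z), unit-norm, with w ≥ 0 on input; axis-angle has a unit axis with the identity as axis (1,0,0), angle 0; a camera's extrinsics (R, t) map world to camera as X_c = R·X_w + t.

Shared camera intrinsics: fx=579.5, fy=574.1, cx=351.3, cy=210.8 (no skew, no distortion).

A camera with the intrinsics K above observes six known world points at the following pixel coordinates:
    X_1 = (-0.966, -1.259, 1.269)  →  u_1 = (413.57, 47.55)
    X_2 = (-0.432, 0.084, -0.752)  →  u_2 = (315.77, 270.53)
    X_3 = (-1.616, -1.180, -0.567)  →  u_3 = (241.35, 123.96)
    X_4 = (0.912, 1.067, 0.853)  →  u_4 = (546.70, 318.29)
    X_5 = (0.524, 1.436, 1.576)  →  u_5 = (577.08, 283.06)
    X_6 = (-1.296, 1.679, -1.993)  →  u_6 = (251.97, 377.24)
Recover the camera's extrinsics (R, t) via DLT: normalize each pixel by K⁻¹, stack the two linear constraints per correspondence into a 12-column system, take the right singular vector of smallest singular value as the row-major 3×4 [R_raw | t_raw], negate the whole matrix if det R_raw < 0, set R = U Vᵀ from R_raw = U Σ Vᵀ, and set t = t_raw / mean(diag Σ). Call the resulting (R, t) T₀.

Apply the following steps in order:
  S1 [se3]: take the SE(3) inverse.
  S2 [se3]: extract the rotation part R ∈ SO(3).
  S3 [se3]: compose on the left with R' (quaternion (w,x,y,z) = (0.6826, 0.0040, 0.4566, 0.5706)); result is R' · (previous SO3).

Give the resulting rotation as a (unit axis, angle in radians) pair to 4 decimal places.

rotation (axis_angle) = ((0.0796, -0.3379, 0.9378), 1.3435)

source (pnp_recover): camera pose = R=[0.4436 0.3367 0.8306; 0.4131 0.7456 -0.5229; -0.7954 0.5751 0.1916], t=(0.4300, 0.3300, 5.5901)
after S1 (invert_se3): R=[0.4436 0.4131 -0.7954; 0.3367 0.7456 0.5751; 0.8306 -0.5229 0.1916], t=(4.1191, -3.6055, -1.2559)
after S2 (rot_of_se3): [0.4436 0.4131 -0.7954; 0.3367 0.7456 0.5751; 0.8306 -0.5229 0.1916]
after S3 (compose_so3): [0.2302 -0.9345 -0.2713; 0.8929 0.3138 -0.3231; 0.3870 -0.1679 0.9066]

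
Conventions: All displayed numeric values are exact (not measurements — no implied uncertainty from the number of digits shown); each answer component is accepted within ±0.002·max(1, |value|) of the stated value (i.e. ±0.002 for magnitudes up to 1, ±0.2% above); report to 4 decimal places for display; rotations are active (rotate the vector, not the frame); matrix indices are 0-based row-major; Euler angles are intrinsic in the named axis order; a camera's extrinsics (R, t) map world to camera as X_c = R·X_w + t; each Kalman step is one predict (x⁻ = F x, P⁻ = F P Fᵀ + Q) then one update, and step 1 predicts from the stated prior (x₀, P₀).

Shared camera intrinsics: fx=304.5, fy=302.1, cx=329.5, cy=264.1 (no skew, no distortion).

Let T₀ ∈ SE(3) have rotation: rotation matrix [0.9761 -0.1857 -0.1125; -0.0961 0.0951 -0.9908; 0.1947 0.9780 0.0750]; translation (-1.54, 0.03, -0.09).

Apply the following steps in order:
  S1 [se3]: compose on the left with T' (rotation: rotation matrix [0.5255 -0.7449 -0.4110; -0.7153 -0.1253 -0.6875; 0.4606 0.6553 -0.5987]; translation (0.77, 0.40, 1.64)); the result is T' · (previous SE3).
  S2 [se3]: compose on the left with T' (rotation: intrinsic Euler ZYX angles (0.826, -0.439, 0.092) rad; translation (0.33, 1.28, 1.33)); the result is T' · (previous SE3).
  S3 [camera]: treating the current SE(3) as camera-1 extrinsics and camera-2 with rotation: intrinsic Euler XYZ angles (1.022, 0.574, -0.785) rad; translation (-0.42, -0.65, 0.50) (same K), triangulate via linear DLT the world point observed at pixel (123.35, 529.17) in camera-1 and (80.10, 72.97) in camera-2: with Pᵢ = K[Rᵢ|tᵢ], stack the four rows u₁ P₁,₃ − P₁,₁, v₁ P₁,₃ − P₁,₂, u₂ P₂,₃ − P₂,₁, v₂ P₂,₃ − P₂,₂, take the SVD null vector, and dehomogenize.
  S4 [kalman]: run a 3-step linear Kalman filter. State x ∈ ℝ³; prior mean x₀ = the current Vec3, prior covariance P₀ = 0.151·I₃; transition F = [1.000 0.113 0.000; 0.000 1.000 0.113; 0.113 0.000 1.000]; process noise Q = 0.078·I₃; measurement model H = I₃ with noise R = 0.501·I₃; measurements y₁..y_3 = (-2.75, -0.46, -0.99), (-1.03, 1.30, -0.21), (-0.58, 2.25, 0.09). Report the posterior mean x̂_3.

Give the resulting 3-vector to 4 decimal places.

result = (-0.8265, 0.9273, -0.2717)

after S1 (compose_se3): R=[0.5045 -0.5704 0.6481; -0.8201 -0.5514 0.1531; 0.2701 -0.6087 -0.7460], t=(-0.0247, 1.5597, 1.0042)
after S2 (compose_se3): R=[0.8724 0.2019 0.4452; -0.2950 -0.5086 0.8088; 0.3897 -0.8370 -0.3842], t=(-1.0885, 1.8965, 2.3544)
after S3 (triangulate): (-0.4061, 0.0735, -0.0925)
after S4 (kf_track): (-0.8265, 0.9273, -0.2717)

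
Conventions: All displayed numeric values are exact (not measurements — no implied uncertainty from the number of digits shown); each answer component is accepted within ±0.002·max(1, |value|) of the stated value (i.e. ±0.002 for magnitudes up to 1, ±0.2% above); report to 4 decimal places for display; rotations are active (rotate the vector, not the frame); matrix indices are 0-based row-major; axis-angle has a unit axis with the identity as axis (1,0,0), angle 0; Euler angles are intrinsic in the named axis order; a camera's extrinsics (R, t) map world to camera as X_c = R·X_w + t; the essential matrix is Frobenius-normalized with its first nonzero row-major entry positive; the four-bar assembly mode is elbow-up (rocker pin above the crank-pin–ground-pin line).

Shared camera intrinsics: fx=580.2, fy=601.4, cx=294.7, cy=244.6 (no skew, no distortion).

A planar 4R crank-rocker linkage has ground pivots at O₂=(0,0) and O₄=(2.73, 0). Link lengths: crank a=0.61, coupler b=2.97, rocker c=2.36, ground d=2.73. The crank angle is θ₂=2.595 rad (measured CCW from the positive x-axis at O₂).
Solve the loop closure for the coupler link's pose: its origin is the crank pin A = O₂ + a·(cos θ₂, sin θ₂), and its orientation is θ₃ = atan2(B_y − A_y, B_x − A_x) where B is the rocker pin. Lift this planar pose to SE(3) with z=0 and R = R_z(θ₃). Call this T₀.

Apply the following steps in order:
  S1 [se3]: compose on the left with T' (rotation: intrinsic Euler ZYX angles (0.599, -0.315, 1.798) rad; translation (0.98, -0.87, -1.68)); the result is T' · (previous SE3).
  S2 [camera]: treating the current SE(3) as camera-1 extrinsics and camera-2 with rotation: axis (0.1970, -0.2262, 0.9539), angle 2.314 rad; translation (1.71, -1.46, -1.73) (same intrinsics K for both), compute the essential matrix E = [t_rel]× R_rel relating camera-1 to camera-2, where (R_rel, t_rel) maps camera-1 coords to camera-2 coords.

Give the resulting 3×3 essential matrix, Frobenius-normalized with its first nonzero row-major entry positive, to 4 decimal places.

matrix = [0.2429 0.6177 0.2137; -0.2567 -0.1192 0.6477; 0.0487 0.1077 0.0165]

source (fourbar_fk): coupler pose = R=[0.7817 -0.6236 0.0000; 0.6236 0.7817 0.0000; 0.0000 0.0000 1.0000], t=(-0.5211, 0.3171, 0.0000)
after S1 (compose_se3): R=[0.5376 -0.5853 0.6070; 0.1969 -0.6128 -0.7653; 0.8199 0.5309 -0.2142], t=(0.5320, -1.2623, -1.5477)
after S2 (essential): [0.2429 0.6177 0.2137; -0.2567 -0.1192 0.6477; 0.0487 0.1077 0.0165]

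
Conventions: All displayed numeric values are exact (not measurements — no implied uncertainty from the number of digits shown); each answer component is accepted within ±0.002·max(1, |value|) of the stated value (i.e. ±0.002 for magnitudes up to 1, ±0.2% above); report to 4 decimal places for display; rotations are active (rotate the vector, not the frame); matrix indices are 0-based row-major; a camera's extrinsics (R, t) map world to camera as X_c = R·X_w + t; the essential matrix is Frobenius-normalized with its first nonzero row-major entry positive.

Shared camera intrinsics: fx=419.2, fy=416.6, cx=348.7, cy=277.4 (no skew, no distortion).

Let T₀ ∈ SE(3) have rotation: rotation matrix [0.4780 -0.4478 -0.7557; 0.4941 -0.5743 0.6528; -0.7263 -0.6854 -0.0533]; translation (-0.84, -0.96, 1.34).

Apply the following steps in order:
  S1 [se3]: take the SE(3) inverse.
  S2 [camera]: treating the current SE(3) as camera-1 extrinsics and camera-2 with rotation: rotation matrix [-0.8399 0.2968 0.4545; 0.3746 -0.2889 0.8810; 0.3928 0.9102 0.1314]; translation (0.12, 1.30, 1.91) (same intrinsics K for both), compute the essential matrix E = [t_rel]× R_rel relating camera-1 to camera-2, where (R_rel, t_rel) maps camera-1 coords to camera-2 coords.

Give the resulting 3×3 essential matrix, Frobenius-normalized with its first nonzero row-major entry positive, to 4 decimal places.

matrix = [0.4622 -0.3466 0.2905; -0.2835 0.2024 0.0936; 0.1830 -0.1089 -0.6375]

after S1 (invert_se3): R=[0.4780 0.4941 -0.7263; -0.4478 -0.5743 -0.6854; -0.7557 0.6528 -0.0533], t=(1.8490, -0.0090, 0.0633)
after S2 (essential): [0.4622 -0.3466 0.2905; -0.2835 0.2024 0.0936; 0.1830 -0.1089 -0.6375]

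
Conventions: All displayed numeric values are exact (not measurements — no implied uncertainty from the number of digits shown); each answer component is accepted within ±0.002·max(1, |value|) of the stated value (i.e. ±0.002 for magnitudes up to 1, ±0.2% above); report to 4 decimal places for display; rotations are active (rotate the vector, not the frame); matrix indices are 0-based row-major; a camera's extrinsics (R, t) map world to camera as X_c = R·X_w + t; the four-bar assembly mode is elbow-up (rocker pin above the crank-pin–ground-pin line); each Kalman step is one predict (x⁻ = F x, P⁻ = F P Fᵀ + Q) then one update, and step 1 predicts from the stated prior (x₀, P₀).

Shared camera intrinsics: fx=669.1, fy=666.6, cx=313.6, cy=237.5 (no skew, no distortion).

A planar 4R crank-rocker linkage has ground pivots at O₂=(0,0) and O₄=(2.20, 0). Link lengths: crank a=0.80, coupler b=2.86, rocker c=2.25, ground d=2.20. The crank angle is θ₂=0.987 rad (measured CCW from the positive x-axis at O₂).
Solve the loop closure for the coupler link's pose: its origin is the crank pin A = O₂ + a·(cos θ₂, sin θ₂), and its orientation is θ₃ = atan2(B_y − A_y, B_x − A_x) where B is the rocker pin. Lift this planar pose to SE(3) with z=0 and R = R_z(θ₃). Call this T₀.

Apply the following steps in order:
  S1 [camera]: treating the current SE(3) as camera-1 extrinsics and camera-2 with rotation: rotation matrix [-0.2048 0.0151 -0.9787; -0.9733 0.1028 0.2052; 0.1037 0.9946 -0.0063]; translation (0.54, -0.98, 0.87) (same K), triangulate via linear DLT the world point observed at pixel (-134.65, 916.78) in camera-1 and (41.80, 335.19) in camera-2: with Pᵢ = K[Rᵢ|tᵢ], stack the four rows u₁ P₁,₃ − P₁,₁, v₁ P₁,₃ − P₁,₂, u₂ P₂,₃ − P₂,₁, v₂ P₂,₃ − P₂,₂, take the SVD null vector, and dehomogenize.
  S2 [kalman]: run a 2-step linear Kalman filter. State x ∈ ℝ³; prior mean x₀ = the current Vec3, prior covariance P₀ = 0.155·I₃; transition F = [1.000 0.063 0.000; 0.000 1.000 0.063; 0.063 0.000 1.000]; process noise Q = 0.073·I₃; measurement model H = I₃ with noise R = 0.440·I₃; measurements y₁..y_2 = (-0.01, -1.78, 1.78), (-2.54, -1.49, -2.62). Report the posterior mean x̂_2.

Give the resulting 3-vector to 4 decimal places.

source (fourbar_fk): coupler pose = R=[0.8571 -0.5152 0.0000; 0.5152 0.8571 0.0000; 0.0000 0.0000 1.0000], t=(0.4410, 0.6675, 0.0000)
after S1 (triangulate): (-0.8140, 1.9371, 1.8728)
after S2 (kf_track): (-1.2451, -0.0184, 0.2134)

result = (-1.2451, -0.0184, 0.2134)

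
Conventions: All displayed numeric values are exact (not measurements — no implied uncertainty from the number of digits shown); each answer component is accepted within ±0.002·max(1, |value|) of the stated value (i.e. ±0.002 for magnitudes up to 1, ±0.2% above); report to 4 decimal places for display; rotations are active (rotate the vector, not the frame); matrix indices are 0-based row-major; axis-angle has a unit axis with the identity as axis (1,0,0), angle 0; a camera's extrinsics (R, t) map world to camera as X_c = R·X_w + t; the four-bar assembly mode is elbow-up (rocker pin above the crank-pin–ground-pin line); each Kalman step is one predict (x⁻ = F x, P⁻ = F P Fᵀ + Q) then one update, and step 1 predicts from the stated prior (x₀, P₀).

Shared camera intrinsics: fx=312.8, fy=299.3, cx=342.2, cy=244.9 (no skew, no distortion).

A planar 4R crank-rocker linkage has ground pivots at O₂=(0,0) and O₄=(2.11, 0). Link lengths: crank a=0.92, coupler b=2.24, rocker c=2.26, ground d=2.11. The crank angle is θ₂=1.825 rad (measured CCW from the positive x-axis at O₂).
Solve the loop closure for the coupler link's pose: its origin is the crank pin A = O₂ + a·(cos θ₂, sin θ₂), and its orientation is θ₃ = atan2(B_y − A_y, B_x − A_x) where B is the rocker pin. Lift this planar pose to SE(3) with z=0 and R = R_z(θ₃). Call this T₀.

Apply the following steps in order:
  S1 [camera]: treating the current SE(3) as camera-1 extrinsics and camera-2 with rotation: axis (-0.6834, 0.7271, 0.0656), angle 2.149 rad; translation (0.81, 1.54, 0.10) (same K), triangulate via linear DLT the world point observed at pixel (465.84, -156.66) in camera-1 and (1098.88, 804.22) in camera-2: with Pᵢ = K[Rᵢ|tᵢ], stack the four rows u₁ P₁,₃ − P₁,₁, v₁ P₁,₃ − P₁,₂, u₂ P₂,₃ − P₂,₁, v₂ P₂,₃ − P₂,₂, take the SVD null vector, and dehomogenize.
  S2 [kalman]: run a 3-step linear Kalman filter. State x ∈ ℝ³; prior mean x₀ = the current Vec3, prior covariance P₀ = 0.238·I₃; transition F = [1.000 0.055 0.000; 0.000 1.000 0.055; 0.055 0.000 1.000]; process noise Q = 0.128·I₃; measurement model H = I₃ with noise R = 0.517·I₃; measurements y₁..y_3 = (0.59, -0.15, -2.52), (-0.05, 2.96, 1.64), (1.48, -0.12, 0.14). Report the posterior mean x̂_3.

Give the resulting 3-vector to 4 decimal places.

source (fourbar_fk): coupler pose = R=[0.8117 -0.5840 0.0000; 0.5840 0.8117 0.0000; 0.0000 0.0000 1.0000], t=(-0.2314, 0.8904, 0.0000)
after S1 (triangulate): (-0.6686, -1.8175, 0.7270)
after S2 (kf_track): (0.5180, 0.2938, 0.2600)

result = (0.5180, 0.2938, 0.2600)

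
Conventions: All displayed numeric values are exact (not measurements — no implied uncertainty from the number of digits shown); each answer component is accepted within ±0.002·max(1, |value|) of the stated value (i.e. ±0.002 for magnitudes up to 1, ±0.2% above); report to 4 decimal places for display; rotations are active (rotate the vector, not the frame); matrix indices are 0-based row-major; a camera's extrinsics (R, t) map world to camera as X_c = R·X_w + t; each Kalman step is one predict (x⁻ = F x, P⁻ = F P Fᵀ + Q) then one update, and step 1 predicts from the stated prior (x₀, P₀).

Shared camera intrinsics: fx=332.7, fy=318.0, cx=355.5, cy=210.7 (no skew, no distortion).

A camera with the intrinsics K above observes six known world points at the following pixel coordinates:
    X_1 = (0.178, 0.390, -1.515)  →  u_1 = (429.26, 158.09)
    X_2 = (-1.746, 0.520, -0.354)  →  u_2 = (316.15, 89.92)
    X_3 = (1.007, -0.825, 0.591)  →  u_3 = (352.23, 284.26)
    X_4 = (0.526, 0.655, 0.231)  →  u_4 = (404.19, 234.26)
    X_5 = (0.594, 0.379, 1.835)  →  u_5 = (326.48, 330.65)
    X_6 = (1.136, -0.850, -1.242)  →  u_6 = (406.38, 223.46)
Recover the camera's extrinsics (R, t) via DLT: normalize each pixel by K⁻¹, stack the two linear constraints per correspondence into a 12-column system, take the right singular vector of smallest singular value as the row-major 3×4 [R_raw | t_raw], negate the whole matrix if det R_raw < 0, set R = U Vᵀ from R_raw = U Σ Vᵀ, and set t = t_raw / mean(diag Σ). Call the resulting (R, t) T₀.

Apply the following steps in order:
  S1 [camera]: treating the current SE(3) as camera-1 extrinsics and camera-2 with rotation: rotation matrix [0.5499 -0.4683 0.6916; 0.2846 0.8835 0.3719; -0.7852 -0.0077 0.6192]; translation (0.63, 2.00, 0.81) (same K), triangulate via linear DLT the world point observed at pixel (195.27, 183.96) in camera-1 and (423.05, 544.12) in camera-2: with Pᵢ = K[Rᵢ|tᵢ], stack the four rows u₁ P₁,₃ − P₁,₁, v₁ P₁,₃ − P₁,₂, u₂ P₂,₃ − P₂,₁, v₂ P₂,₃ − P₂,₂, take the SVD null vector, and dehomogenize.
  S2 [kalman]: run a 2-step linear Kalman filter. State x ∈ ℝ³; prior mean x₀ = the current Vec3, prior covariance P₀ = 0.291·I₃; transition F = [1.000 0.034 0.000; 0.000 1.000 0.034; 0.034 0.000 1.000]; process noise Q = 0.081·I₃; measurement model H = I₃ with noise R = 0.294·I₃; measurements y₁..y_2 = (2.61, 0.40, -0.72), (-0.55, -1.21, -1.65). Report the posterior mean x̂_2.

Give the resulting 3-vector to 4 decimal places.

source (pnp_recover): camera pose = R=[0.6295 0.5516 -0.5472; 0.7508 -0.2504 0.6113; 0.2002 -0.7956 -0.5717], t=(0.0900, -0.0400, 5.0299)
after S1 (triangulate): (-1.4773, 1.1636, 1.9889)
after S2 (kf_track): (0.1694, -0.1452, -0.5026)

result = (0.1694, -0.1452, -0.5026)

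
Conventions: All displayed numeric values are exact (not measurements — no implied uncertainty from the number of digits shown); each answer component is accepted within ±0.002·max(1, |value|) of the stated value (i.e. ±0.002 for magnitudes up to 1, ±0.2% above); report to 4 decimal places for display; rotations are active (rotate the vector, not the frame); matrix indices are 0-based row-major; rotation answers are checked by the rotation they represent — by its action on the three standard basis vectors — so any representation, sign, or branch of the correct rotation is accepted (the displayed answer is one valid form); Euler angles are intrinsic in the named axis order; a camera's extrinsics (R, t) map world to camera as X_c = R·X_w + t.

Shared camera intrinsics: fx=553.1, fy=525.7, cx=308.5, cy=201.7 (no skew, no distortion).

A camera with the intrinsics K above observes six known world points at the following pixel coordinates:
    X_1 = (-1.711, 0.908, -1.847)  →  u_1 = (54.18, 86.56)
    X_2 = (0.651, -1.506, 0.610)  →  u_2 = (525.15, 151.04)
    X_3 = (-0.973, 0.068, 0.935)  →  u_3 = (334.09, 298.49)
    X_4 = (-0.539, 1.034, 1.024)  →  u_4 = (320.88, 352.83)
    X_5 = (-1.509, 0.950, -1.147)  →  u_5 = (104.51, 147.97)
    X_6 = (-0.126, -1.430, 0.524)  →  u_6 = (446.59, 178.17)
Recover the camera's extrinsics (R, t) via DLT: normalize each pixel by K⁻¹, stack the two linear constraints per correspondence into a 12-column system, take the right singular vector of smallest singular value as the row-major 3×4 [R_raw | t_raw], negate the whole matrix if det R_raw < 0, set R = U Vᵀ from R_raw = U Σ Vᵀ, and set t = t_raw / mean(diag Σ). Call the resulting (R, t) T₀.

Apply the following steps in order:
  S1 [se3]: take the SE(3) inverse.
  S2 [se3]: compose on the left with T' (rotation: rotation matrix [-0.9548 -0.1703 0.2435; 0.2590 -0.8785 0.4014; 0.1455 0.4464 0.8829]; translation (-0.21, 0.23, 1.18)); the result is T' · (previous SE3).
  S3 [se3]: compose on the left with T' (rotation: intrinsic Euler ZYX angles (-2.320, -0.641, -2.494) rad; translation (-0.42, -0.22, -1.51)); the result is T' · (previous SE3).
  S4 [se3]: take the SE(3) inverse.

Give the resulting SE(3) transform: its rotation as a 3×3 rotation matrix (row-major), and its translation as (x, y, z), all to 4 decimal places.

source (pnp_recover): camera pose = R=[0.7089 -0.5073 0.4900; -0.3856 0.3029 0.8715; -0.5905 -0.8068 0.0192], t=(0.4899, -0.3200, 4.3002)
after S1 (invert_se3): R=[0.7089 -0.3856 -0.5905; -0.5073 0.3029 -0.8068; 0.4900 0.8715 0.0192], t=(2.0687, 3.8148, -0.0436)
after S2 (compose_se3): R=[-0.4712 0.5288 0.7059; 0.8260 -0.0162 0.5635; 0.3094 0.8486 -0.4292], t=(-2.8455, -2.6029, 3.1454)
after S3 (compose_se3): R=[-0.3919 -0.1760 -0.9030; 0.2719 -0.9599 0.0691; -0.8789 -0.2184 0.4240], t=(3.6606, -1.6670, -3.9637)
after S4 (invert_se3): R=[-0.3919 0.2719 -0.8789; -0.1760 -0.9599 -0.2184; -0.9030 0.0691 0.4240], t=(-1.5961, -1.8214, 5.1015)

rotation (matrix) = ((-0.3919, 0.2719, -0.8789), (-0.1760, -0.9599, -0.2184), (-0.9030, 0.0691, 0.4240)), translation = (-1.5961, -1.8214, 5.1015)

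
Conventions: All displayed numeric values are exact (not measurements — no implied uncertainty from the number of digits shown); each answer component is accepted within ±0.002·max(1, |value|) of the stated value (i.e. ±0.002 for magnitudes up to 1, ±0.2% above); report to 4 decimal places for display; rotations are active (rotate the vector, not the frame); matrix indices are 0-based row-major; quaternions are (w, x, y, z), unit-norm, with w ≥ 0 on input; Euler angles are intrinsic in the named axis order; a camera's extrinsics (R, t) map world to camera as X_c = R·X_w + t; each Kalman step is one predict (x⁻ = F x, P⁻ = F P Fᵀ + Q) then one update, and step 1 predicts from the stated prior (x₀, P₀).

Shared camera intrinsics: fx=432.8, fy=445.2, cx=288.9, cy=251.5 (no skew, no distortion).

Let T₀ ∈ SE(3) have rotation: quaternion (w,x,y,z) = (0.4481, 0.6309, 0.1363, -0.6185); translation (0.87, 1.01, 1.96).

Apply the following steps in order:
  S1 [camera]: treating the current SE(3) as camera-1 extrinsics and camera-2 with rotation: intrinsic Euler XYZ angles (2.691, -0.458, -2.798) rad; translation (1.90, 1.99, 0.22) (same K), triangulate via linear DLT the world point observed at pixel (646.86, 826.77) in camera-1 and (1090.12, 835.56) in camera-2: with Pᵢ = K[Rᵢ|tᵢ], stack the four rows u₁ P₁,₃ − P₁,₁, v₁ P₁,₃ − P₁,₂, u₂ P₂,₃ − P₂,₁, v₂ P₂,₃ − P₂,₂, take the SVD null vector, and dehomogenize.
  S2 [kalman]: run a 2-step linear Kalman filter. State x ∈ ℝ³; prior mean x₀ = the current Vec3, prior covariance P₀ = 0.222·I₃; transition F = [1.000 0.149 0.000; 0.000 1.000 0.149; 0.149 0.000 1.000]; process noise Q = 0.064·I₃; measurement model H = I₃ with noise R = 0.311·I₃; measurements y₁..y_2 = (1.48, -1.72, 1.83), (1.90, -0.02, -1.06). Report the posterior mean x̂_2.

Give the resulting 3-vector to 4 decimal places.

after S1 (triangulate): (-0.5741, -0.2780, -1.7631)
after S2 (kf_track): (0.9606, -0.5576, -0.3420)

result = (0.9606, -0.5576, -0.3420)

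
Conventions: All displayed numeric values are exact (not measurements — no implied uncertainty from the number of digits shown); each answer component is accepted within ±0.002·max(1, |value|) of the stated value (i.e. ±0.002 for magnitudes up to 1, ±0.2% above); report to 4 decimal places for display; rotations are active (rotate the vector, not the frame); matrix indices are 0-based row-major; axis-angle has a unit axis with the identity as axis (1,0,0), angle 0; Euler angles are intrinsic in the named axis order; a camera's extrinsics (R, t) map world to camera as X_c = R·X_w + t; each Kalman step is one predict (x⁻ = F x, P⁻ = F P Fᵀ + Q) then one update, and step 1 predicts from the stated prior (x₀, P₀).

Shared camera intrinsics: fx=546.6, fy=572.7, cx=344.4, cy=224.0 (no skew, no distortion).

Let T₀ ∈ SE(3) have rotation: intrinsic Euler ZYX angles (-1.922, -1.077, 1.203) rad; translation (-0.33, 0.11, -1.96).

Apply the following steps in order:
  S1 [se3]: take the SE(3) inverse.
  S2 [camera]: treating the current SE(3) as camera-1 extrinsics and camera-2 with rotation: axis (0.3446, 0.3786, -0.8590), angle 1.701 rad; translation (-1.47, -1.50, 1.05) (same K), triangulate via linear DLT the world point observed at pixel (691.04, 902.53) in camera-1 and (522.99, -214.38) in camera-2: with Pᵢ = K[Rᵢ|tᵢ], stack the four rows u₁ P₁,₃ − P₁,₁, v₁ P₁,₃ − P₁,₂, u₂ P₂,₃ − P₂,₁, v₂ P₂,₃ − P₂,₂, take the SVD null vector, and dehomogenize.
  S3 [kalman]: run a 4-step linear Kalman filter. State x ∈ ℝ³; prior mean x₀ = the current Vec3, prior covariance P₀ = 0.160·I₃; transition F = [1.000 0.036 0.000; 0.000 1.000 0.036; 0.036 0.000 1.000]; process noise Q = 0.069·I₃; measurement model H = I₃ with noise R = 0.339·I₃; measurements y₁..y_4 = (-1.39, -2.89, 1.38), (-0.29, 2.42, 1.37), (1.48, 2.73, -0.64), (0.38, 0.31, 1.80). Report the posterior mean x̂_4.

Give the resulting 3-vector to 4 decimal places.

after S1 (invert_se3): R=[-0.1631 -0.4450 0.8805; 0.6203 0.6478 0.4423; -0.7672 0.6183 0.1704], t=(1.7210, 1.0003, 0.0128)
after S2 (triangulate): (-0.5570, 1.9554, 0.1350)
after S3 (kf_track): (0.2858, 1.1687, 0.8681)

result = (0.2858, 1.1687, 0.8681)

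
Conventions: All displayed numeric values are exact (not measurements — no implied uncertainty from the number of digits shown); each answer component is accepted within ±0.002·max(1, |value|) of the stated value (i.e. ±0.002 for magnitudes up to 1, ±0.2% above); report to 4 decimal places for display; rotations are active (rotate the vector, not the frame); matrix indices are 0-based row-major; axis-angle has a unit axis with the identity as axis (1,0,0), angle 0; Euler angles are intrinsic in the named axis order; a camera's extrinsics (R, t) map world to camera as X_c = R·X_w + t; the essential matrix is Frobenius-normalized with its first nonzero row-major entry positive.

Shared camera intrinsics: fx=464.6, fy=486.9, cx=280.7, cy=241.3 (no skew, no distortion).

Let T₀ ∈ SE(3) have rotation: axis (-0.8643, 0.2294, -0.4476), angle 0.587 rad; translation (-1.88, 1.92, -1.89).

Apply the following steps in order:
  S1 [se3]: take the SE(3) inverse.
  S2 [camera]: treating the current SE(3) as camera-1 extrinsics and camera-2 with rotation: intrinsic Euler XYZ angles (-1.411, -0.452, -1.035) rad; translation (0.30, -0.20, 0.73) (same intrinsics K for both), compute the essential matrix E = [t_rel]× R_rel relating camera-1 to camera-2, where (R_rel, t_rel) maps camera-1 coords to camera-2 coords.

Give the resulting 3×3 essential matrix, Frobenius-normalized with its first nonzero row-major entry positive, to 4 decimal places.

after S1 (invert_se3): R=[0.9577 -0.2811 -0.0623; 0.2147 0.8414 -0.4959; 0.1918 0.4615 0.8661], t=(2.2224, -2.1491, 1.1115)
after S2 (essential): [0.3211 -0.0507 -0.4666; 0.5281 0.3706 0.0703; -0.0270 -0.2535 -0.4364]

matrix = [0.3211 -0.0507 -0.4666; 0.5281 0.3706 0.0703; -0.0270 -0.2535 -0.4364]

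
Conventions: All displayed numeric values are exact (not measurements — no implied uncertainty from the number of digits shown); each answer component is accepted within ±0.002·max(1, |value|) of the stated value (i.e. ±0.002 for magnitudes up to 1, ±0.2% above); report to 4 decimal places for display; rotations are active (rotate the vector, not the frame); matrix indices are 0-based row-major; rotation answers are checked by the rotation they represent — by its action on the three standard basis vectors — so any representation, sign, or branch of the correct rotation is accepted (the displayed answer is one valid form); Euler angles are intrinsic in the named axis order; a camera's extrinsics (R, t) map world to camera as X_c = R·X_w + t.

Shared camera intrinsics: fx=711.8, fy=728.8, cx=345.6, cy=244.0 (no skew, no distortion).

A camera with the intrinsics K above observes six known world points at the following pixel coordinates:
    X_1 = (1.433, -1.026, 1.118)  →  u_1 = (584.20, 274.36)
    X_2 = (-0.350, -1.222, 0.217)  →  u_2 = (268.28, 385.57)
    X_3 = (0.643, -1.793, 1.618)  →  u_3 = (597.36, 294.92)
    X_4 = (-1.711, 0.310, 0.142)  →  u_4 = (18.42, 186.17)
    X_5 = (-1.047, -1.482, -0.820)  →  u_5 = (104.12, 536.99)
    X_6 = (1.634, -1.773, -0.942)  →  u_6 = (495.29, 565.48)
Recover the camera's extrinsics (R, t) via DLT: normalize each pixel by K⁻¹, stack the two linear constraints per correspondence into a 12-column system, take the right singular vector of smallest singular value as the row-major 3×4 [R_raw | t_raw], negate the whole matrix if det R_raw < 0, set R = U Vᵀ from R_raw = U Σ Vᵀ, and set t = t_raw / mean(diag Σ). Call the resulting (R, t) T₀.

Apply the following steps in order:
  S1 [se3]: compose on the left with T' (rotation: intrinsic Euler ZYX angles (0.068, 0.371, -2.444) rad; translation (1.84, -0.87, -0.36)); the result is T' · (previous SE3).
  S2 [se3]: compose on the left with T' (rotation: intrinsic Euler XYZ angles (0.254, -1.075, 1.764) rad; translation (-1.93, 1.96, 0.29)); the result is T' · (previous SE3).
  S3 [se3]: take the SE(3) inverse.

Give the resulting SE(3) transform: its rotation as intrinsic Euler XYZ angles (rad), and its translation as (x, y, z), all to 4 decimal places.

rotation (euler_xyz) = (1.3902, -0.4901, -1.0365), translation = (-3.5222, -2.0707, -0.3048)

source (pnp_recover): camera pose = R=[0.8954 -0.2506 0.3681; 0.1199 -0.6602 -0.7414; 0.4288 0.7080 -0.5611], t=(-0.5000, 0.1600, 5.0699)
after S1 (compose_se3): R=[0.6733 -0.3412 0.6559; 0.2298 0.9398 0.2529; -0.7027 -0.0195 0.7112], t=(-0.2804, 2.1270, -3.8957)
after S2 (compose_se3): R=[0.4493 -0.3904 -0.8036; 0.7593 -0.3070 0.5737; -0.4707 -0.8679 0.1585], t=(0.5292, 2.2135, -3.4070)
after S3 (invert_se3): R=[0.4493 0.7593 -0.4707; -0.3904 -0.3070 -0.8679; -0.8036 0.5737 0.1585], t=(-3.5222, -2.0707, -0.3048)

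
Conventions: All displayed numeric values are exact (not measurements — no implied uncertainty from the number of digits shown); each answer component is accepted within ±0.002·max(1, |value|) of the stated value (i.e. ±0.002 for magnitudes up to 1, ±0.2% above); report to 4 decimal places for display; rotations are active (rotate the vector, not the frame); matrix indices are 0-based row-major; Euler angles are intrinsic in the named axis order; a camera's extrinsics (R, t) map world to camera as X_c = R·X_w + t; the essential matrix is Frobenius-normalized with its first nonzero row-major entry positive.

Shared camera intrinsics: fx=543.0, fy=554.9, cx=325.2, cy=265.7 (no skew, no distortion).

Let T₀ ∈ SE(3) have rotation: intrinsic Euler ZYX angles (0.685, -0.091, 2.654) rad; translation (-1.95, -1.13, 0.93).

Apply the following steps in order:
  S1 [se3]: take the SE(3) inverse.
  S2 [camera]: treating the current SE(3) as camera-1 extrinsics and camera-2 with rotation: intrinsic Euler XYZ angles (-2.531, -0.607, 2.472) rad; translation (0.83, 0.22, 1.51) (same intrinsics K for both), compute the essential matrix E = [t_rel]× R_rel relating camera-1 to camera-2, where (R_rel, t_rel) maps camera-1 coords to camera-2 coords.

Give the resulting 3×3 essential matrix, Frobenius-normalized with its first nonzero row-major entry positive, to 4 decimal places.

after S1 (invert_se3): R=[0.7712 0.6301 0.0909; 0.5260 -0.7111 0.4666; 0.3586 -0.3120 -0.8798], t=(2.1313, -0.2118, 1.1649)
after S2 (essential): [0.1809 -0.3579 0.1642; -0.2371 0.4644 -0.2008; 0.2259 -0.1716 -0.6477]

matrix = [0.1809 -0.3579 0.1642; -0.2371 0.4644 -0.2008; 0.2259 -0.1716 -0.6477]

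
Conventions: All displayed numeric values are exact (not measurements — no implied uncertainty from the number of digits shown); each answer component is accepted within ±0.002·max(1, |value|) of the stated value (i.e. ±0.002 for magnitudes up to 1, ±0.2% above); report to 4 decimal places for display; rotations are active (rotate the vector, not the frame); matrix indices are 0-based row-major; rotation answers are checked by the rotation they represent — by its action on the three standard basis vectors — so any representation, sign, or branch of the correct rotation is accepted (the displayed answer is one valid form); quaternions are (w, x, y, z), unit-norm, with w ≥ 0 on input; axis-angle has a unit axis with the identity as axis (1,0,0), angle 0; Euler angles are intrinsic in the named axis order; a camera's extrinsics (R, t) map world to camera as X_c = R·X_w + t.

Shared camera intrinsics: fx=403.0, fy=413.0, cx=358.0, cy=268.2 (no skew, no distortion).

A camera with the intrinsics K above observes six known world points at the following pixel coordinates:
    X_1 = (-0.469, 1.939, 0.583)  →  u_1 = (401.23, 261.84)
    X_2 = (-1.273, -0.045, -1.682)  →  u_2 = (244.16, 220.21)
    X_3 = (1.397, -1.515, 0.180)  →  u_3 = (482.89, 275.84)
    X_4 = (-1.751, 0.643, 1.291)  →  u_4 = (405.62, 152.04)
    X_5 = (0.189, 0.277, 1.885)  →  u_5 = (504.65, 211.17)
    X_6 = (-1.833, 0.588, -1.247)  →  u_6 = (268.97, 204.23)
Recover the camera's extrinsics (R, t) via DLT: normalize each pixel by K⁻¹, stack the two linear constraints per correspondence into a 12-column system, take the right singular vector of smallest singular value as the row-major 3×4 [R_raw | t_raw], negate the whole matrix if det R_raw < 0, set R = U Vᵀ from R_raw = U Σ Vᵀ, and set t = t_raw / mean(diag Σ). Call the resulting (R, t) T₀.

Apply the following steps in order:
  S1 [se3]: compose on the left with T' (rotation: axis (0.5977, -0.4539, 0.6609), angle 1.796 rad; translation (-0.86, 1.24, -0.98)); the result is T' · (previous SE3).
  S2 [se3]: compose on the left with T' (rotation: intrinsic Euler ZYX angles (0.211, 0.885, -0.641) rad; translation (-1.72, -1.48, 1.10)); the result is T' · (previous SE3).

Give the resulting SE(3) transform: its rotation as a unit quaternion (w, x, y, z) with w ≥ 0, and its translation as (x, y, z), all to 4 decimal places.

source (pnp_recover): camera pose = R=[0.4417 0.0383 0.8963; 0.8033 0.4280 -0.4142; -0.3995 0.9030 0.1583], t=(0.4299, -0.3300, 5.6093)
after S1 (compose_se3): R=[-0.7060 -0.3727 0.6022; 0.5403 -0.8332 0.1178; 0.4579 0.4085 0.7896], t=(-0.2172, -3.9615, 1.0911)
after S2 (compose_se3): R=[-0.5520 0.4828 0.6799; 0.6046 -0.3297 0.7251; 0.5742 0.8113 -0.1099], t=(1.1283, -3.4498, 3.3222)

rotation (quat) = (0.0458, 0.4711, 0.5771, 0.6656), translation = (1.1283, -3.4498, 3.3222)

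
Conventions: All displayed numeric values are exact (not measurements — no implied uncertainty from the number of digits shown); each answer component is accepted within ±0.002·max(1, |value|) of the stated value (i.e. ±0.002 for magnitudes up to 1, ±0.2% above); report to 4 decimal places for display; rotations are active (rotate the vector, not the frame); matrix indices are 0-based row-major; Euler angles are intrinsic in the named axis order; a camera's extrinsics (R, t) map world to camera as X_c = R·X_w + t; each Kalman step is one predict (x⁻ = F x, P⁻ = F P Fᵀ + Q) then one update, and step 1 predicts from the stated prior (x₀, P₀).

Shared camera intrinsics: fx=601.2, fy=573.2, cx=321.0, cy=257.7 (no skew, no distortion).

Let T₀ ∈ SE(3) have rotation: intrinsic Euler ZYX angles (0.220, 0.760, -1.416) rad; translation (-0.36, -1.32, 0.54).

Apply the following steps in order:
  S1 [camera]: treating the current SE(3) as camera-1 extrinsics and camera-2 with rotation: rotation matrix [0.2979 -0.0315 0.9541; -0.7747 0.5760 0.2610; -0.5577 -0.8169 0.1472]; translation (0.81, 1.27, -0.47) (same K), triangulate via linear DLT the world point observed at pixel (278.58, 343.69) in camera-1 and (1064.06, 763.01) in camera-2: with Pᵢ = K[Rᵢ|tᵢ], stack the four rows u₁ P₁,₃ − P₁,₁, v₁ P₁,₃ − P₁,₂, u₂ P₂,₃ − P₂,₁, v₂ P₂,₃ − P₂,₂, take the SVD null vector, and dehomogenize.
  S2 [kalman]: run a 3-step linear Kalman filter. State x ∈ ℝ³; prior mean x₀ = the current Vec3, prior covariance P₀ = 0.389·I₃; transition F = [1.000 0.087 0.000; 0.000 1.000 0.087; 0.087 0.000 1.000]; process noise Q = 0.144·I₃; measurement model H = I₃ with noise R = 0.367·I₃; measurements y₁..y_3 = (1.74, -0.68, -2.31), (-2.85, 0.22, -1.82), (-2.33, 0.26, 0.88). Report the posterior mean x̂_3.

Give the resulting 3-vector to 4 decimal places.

result = (-1.7301, -0.1913, -0.2756)

after S1 (triangulate): (-1.2015, -1.7609, 1.9655)
after S2 (kf_track): (-1.7301, -0.1913, -0.2756)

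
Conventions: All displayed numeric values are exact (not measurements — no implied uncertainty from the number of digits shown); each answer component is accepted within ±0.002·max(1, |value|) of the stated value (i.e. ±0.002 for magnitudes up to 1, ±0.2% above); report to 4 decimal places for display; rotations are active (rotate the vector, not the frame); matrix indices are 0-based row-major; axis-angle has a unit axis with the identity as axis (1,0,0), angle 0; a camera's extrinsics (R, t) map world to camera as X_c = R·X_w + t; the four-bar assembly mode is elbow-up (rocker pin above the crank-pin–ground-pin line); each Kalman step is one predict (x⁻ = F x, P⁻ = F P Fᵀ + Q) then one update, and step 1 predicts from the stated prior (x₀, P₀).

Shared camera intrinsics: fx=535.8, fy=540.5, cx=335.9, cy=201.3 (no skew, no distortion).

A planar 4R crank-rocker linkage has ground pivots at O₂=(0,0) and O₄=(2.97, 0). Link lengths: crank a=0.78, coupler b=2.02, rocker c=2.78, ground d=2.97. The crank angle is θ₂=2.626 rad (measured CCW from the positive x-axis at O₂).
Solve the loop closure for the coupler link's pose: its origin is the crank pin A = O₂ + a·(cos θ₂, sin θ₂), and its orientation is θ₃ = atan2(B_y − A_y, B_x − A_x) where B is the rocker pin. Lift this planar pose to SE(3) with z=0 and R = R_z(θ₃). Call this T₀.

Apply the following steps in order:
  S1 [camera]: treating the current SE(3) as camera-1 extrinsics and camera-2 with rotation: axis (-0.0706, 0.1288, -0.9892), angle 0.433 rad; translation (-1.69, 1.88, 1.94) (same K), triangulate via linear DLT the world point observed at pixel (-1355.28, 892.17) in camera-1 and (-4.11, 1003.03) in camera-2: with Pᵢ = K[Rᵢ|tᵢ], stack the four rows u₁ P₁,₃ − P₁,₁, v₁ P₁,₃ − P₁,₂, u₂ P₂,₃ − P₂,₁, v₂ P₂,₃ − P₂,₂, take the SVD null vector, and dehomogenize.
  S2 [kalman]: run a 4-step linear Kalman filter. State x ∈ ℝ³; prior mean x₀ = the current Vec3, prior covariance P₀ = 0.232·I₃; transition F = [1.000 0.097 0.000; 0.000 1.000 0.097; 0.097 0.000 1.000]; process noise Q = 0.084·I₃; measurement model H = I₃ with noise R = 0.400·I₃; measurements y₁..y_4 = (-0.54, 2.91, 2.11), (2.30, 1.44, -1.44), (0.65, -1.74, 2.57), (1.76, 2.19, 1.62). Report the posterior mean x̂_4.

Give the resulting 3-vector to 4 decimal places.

source (fourbar_fk): coupler pose = R=[0.7369 -0.6760 0.0000; 0.6760 0.7369 0.0000; 0.0000 0.0000 1.0000], t=(-0.6786, 0.3846, 0.0000)
after S1 (triangulate): (-1.0584, 1.9896, 0.8882)
after S2 (kf_track): (1.1713, 1.3796, 1.3763)

result = (1.1713, 1.3796, 1.3763)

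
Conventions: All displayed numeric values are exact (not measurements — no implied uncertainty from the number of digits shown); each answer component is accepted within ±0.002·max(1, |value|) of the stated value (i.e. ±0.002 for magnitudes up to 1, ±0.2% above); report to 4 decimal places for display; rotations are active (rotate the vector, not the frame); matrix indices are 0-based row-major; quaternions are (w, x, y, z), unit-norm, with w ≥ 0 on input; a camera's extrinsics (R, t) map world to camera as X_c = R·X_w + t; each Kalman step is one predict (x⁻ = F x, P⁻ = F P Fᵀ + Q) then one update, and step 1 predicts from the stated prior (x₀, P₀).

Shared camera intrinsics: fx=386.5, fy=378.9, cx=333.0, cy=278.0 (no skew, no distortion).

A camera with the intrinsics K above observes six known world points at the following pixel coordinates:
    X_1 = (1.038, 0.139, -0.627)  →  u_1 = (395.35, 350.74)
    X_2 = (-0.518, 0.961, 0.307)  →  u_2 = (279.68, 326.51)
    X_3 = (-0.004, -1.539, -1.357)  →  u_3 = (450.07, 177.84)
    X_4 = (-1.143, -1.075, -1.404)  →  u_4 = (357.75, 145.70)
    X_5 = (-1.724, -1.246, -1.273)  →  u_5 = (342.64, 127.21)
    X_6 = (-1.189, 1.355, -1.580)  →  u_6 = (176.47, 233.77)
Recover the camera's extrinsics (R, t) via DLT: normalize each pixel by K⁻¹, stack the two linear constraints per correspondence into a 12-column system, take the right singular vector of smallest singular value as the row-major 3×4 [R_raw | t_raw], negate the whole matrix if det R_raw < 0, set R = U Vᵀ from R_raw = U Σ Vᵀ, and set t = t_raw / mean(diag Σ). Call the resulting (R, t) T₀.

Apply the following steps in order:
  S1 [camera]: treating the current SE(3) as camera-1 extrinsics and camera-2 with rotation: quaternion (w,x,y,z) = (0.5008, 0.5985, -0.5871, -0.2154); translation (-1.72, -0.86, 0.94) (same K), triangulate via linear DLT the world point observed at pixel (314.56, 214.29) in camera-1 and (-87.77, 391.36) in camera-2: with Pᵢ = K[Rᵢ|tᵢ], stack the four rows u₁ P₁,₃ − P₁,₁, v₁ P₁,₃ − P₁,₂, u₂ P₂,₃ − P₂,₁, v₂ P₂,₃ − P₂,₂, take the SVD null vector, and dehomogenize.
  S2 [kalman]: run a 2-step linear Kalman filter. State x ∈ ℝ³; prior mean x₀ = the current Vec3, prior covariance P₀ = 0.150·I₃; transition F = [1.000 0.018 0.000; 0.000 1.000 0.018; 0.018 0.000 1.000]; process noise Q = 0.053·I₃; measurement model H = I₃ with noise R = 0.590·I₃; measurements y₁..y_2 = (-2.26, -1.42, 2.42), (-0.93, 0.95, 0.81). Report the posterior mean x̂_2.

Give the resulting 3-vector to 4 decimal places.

result = (-1.1561, -0.1184, 0.0944)

source (pnp_recover): camera pose = R=[0.5744 -0.8093 0.1227; 0.6589 0.5461 0.5174; -0.4857 -0.2164 0.8469], t=(0.2699, 0.3700, 5.2599)
after S1 (triangulate): (-0.8912, -0.1621, -0.9963)
after S2 (kf_track): (-1.1561, -0.1184, 0.0944)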